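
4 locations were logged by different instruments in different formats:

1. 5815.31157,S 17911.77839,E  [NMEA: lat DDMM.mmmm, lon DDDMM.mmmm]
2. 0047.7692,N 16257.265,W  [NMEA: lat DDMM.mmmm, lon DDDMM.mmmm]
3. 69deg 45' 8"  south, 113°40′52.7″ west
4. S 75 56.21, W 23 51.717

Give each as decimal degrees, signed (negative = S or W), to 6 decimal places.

Point 1:
  Lat: split at 2 digits → 58° and 15.31157′; 58 + 15.31157/60 = 58.2551928
  S ⇒ negate
  Longitude: split at 3 digits → 179° and 11.77839′; 179 + 11.77839/60 = 179.1963065
  E → positive
Point 2:
  φ: split at 2 digits → 00° and 47.7692′; 0 + 47.7692/60 = 0.7961533
  N → positive
  Lon: split at 3 digits → 162° and 57.265′; 162 + 57.265/60 = 162.9544167
  W → negative
Point 3:
  Latitude: 69° + 45/60 + 8/3600 = 69 + 0.750000 + 0.002222 = 69.7522222
  S ⇒ negate
  Lon: 113 + 40/60 + 52.7/3600 = 113.6813056
  W ⇒ negate
Point 4:
  Latitude: 75 + 56.21/60 = 75.9368333
  hemisphere S, so the sign is −
  Lon: 51.717′ = 0.861950°; total 23.8619500
  W ⇒ negate

1. -58.255193, 179.196307
2. 0.796153, -162.954417
3. -69.752222, -113.681306
4. -75.936833, -23.861950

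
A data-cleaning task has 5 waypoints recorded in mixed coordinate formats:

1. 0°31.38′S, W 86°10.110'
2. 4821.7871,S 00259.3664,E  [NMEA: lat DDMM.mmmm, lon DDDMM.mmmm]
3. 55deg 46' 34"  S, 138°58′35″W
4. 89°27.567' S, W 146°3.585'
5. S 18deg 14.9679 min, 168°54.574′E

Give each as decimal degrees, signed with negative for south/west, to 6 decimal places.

1. -0.523000, -86.168500
2. -48.363118, 2.989440
3. -55.776111, -138.976389
4. -89.459450, -146.059750
5. -18.249465, 168.909567

Point 1:
  φ: 31.38′ = 0.523000°; total 0.5230000
  S ⇒ negate
  Longitude: 10.11′ = 0.168500°; total 86.1685000
  hemisphere W, so the sign is −
Point 2:
  Lat: split at 2 digits → 48° and 21.7871′; 48 + 21.7871/60 = 48.3631183
  hemisphere S, so the sign is −
  λ: split at 3 digits → 002° and 59.3664′; 2 + 59.3664/60 = 2.9894400
  E → positive
Point 3:
  φ: 55° + 46/60 + 34/3600 = 55 + 0.766667 + 0.009444 = 55.7761111
  hemisphere S, so the sign is −
  Longitude: 58′ + 35″ = 58.58333′; 138 + 58.58333/60 = 138.9763889
  W ⇒ negate
Point 4:
  Lat: 89 + 27.567/60 = 89.4594500
  hemisphere S, so the sign is −
  Lon: 3.585′ = 0.059750°; total 146.0597500
  hemisphere W, so the sign is −
Point 5:
  φ: 18 + 14.9679/60 = 18.2494650
  S → negative
  λ: 54.574′ = 0.909567°; total 168.9095667
  E ⇒ keep positive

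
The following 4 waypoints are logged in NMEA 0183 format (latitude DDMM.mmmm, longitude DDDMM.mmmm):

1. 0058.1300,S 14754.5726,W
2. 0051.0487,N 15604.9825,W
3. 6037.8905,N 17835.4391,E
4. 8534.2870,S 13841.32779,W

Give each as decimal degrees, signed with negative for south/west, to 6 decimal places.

Point 1:
  φ: degrees = first 2 digits = 0, minutes = 58.13; 0 + 58.13/60 = 0.9688333
  hemisphere S, so the sign is −
  Longitude: split at 3 digits → 147° and 54.5726′; 147 + 54.5726/60 = 147.9095433
  W → negative
Point 2:
  Lat: split at 2 digits → 00° and 51.0487′; 0 + 51.0487/60 = 0.8508117
  N → positive
  Lon: split at 3 digits → 156° and 4.9825′; 156 + 4.9825/60 = 156.0830417
  W → negative
Point 3:
  Lat: degrees = first 2 digits = 60, minutes = 37.8905; 60 + 37.8905/60 = 60.6315083
  N → positive
  λ: degrees = first 3 digits = 178, minutes = 35.4391; 178 + 35.4391/60 = 178.5906517
  E ⇒ keep positive
Point 4:
  φ: degrees = first 2 digits = 85, minutes = 34.287; 85 + 34.287/60 = 85.5714500
  hemisphere S, so the sign is −
  Longitude: degrees = first 3 digits = 138, minutes = 41.32779; 138 + 41.32779/60 = 138.6887965
  W → negative

1. -0.968833, -147.909543
2. 0.850812, -156.083042
3. 60.631508, 178.590652
4. -85.571450, -138.688797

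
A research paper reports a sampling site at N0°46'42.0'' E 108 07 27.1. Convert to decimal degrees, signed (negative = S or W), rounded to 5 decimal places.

Lat: 46′ + 42″ = 46.70000′; 0 + 46.70000/60 = 0.778333
N ⇒ keep positive
λ: 7′ + 27.1″ = 7.45167′; 108 + 7.45167/60 = 108.124194
E → positive

0.77833, 108.12419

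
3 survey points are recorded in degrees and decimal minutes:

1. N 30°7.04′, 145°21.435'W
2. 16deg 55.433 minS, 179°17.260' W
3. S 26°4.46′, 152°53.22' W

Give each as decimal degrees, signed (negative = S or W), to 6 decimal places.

Point 1:
  Latitude: 7.04′ = 0.117333°; total 30.1173333
  N → positive
  Longitude: 145 + 21.435/60 = 145.3572500
  W ⇒ negate
Point 2:
  Latitude: 16 + 55.433/60 = 16.9238833
  hemisphere S, so the sign is −
  Lon: 17.26′ = 0.287667°; total 179.2876667
  hemisphere W, so the sign is −
Point 3:
  Latitude: 26 + 4.46/60 = 26.0743333
  hemisphere S, so the sign is −
  Longitude: 53.22′ = 0.887000°; total 152.8870000
  W ⇒ negate

1. 30.117333, -145.357250
2. -16.923883, -179.287667
3. -26.074333, -152.887000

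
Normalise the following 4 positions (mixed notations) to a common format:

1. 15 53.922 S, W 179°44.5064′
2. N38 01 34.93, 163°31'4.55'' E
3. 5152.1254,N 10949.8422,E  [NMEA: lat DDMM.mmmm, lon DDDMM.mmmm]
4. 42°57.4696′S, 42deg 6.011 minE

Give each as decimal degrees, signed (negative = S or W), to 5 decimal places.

1. -15.89870, -179.74177
2. 38.02637, 163.51793
3. 51.86876, 109.83070
4. -42.95783, 42.10018

Point 1:
  Latitude: 15 + 53.922/60 = 15.898700
  S ⇒ negate
  Lon: 179 + 44.5064/60 = 179.741773
  W ⇒ negate
Point 2:
  Lat: 38° + 1/60 + 34.93/3600 = 38 + 0.016667 + 0.009703 = 38.026369
  N → positive
  Longitude: 163° + 31/60 + 4.55/3600 = 163 + 0.516667 + 0.001264 = 163.517931
  E ⇒ keep positive
Point 3:
  Lat: degrees = first 2 digits = 51, minutes = 52.1254; 51 + 52.1254/60 = 51.868757
  N ⇒ keep positive
  Lon: split at 3 digits → 109° and 49.8422′; 109 + 49.8422/60 = 109.830703
  E → positive
Point 4:
  Latitude: 42 + 57.4696/60 = 42.957827
  hemisphere S, so the sign is −
  Lon: 6.011′ = 0.100183°; total 42.100183
  E → positive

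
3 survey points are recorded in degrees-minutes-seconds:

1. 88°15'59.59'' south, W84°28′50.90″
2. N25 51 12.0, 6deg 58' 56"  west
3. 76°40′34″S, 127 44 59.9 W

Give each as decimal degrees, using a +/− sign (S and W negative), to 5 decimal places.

Point 1:
  φ: 15′ + 59.59″ = 15.99317′; 88 + 15.99317/60 = 88.266553
  S ⇒ negate
  λ: 84 + 28/60 + 50.9/3600 = 84.480806
  hemisphere W, so the sign is −
Point 2:
  φ: 25 + 51/60 + 12/3600 = 25.853333
  N → positive
  λ: 6° + 58/60 + 56/3600 = 6 + 0.966667 + 0.015556 = 6.982222
  hemisphere W, so the sign is −
Point 3:
  φ: 76 + 40/60 + 34/3600 = 76.676111
  hemisphere S, so the sign is −
  λ: 127° + 44/60 + 59.9/3600 = 127 + 0.733333 + 0.016639 = 127.749972
  W ⇒ negate

1. -88.26655, -84.48081
2. 25.85333, -6.98222
3. -76.67611, -127.74997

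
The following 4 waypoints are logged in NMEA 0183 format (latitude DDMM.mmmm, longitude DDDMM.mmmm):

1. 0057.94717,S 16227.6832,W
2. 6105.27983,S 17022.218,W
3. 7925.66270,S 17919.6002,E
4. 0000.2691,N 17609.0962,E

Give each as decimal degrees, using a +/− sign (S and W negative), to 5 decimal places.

1. -0.96579, -162.46139
2. -61.08800, -170.37030
3. -79.42771, 179.32667
4. 0.00449, 176.15160

Point 1:
  Latitude: degrees = first 2 digits = 0, minutes = 57.94717; 0 + 57.94717/60 = 0.965786
  hemisphere S, so the sign is −
  Longitude: degrees = first 3 digits = 162, minutes = 27.6832; 162 + 27.6832/60 = 162.461387
  hemisphere W, so the sign is −
Point 2:
  φ: degrees = first 2 digits = 61, minutes = 5.27983; 61 + 5.27983/60 = 61.087997
  hemisphere S, so the sign is −
  Longitude: split at 3 digits → 170° and 22.218′; 170 + 22.218/60 = 170.370300
  hemisphere W, so the sign is −
Point 3:
  φ: split at 2 digits → 79° and 25.6627′; 79 + 25.6627/60 = 79.427712
  S ⇒ negate
  Longitude: split at 3 digits → 179° and 19.6002′; 179 + 19.6002/60 = 179.326670
  E → positive
Point 4:
  Latitude: degrees = first 2 digits = 0, minutes = 0.2691; 0 + 0.2691/60 = 0.004485
  N → positive
  λ: split at 3 digits → 176° and 9.0962′; 176 + 9.0962/60 = 176.151603
  E ⇒ keep positive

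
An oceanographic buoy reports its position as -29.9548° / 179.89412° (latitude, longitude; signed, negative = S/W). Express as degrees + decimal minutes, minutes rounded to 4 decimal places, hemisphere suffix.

29° 57.2880′ S, 179° 53.6472′ E

Latitude is negative → S; |value| = 29.954800
φ: fractional part 0.954800 → 57.288000 minutes
Lon: 179° + 0.894120 × 60 = 179° 53.647200′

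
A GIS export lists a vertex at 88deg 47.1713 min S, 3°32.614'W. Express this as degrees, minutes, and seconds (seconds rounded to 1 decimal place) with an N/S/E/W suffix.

88°47′10.3″ S, 3°32′36.8″ W

Latitude: fractional minutes 0.17130 × 60 = 10.278″
Longitude: 32.61400′ → 32′ and 0.61400 × 60 = 36.840″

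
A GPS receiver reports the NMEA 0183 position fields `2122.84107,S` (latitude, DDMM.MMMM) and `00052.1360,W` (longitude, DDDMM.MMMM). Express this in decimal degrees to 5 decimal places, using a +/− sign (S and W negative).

φ: split at 2 digits → 21° and 22.84107′; 21 + 22.84107/60 = 21.380685
S ⇒ negate
Longitude: degrees = first 3 digits = 0, minutes = 52.136; 0 + 52.136/60 = 0.868933
W → negative

-21.38068, -0.86893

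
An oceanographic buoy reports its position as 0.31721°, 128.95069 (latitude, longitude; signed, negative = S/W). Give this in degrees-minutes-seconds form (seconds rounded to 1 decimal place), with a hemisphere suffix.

φ: 0.317210° → 19.03260′; 0.03260 × 60 = 1.956″
Longitude: 0.950690° → 57.04140′; 0.04140 × 60 = 2.484″

0°19′2.0″ N, 128°57′2.5″ E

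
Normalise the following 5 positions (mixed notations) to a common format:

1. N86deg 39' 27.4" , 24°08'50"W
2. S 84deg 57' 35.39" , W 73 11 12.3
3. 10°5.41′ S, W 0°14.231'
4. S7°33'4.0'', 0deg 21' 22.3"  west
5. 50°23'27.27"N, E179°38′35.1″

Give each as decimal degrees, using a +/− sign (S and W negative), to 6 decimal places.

Point 1:
  Lat: 86° + 39/60 + 27.4/3600 = 86 + 0.650000 + 0.007611 = 86.6576111
  N ⇒ keep positive
  Lon: 24 + 8/60 + 50/3600 = 24.1472222
  hemisphere W, so the sign is −
Point 2:
  Lat: 84° + 57/60 + 35.39/3600 = 84 + 0.950000 + 0.009831 = 84.9598306
  hemisphere S, so the sign is −
  Lon: 73 + 11/60 + 12.3/3600 = 73.1867500
  hemisphere W, so the sign is −
Point 3:
  Latitude: 10 + 5.41/60 = 10.0901667
  S ⇒ negate
  λ: 14.231′ = 0.237183°; total 0.2371833
  hemisphere W, so the sign is −
Point 4:
  φ: 7 + 33/60 + 4/3600 = 7.5511111
  S → negative
  Lon: 21′ + 22.3″ = 21.37167′; 0 + 21.37167/60 = 0.3561944
  W ⇒ negate
Point 5:
  Latitude: 50° + 23/60 + 27.27/3600 = 50 + 0.383333 + 0.007575 = 50.3909083
  N ⇒ keep positive
  Longitude: 179 + 38/60 + 35.1/3600 = 179.6430833
  E ⇒ keep positive

1. 86.657611, -24.147222
2. -84.959831, -73.186750
3. -10.090167, -0.237183
4. -7.551111, -0.356194
5. 50.390908, 179.643083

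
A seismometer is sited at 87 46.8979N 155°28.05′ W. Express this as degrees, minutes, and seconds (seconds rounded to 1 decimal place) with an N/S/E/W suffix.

87°46′53.9″ N, 155°28′3.0″ W

φ: 46.89790′ → 46′ and 0.89790 × 60 = 53.874″
Lon: 28.05000′ → 28′ and 0.05000 × 60 = 3.000″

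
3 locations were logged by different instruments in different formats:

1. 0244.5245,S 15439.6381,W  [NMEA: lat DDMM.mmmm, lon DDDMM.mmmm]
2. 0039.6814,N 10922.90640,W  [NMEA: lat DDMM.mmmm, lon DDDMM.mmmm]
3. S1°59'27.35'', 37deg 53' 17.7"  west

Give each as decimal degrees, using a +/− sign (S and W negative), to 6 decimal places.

1. -2.742075, -154.660635
2. 0.661357, -109.381773
3. -1.990931, -37.888250

Point 1:
  Latitude: degrees = first 2 digits = 2, minutes = 44.5245; 2 + 44.5245/60 = 2.7420750
  S ⇒ negate
  Lon: degrees = first 3 digits = 154, minutes = 39.6381; 154 + 39.6381/60 = 154.6606350
  W → negative
Point 2:
  Lat: split at 2 digits → 00° and 39.6814′; 0 + 39.6814/60 = 0.6613567
  N → positive
  λ: degrees = first 3 digits = 109, minutes = 22.9064; 109 + 22.9064/60 = 109.3817733
  W → negative
Point 3:
  Latitude: 59′ + 27.35″ = 59.45583′; 1 + 59.45583/60 = 1.9909306
  S ⇒ negate
  Lon: 37° + 53/60 + 17.7/3600 = 37 + 0.883333 + 0.004917 = 37.8882500
  W → negative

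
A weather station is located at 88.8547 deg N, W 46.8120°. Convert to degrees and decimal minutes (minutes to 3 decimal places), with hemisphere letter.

88° 51.282′ N, 46° 48.720′ W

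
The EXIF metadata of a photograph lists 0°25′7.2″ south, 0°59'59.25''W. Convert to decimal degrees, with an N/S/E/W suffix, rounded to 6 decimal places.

φ: 0 + 25/60 + 7.2/3600 = 0.4186667
λ: 59′ + 59.25″ = 59.98750′; 0 + 59.98750/60 = 0.9997917

0.418667° S, 0.999792° W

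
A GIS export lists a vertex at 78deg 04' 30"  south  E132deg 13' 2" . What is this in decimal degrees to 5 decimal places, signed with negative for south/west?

φ: 4′ + 30″ = 4.50000′; 78 + 4.50000/60 = 78.075000
S ⇒ negate
Longitude: 132° + 13/60 + 2/3600 = 132 + 0.216667 + 0.000556 = 132.217222
E → positive

-78.07500, 132.21722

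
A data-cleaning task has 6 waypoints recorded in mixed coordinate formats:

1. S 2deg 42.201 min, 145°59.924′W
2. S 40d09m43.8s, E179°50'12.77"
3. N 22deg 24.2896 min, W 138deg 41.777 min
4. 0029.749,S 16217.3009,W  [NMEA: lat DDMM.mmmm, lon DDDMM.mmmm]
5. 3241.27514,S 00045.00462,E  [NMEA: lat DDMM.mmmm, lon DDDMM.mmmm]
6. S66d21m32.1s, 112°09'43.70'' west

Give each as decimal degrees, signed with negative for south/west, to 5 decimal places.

Point 1:
  Lat: 2 + 42.201/60 = 2.703350
  S → negative
  λ: 59.924′ = 0.998733°; total 145.998733
  hemisphere W, so the sign is −
Point 2:
  Lat: 40° + 9/60 + 43.8/3600 = 40 + 0.150000 + 0.012167 = 40.162167
  S → negative
  Lon: 179° + 50/60 + 12.77/3600 = 179 + 0.833333 + 0.003547 = 179.836881
  E ⇒ keep positive
Point 3:
  Lat: 24.2896′ = 0.404827°; total 22.404827
  N → positive
  λ: 138 + 41.777/60 = 138.696283
  W ⇒ negate
Point 4:
  φ: degrees = first 2 digits = 0, minutes = 29.749; 0 + 29.749/60 = 0.495817
  S → negative
  Longitude: degrees = first 3 digits = 162, minutes = 17.3009; 162 + 17.3009/60 = 162.288348
  W → negative
Point 5:
  φ: degrees = first 2 digits = 32, minutes = 41.27514; 32 + 41.27514/60 = 32.687919
  hemisphere S, so the sign is −
  Lon: degrees = first 3 digits = 0, minutes = 45.00462; 0 + 45.00462/60 = 0.750077
  E → positive
Point 6:
  Lat: 66 + 21/60 + 32.1/3600 = 66.358917
  S → negative
  Longitude: 112° + 9/60 + 43.7/3600 = 112 + 0.150000 + 0.012139 = 112.162139
  W ⇒ negate

1. -2.70335, -145.99873
2. -40.16217, 179.83688
3. 22.40483, -138.69628
4. -0.49582, -162.28835
5. -32.68792, 0.75008
6. -66.35892, -112.16214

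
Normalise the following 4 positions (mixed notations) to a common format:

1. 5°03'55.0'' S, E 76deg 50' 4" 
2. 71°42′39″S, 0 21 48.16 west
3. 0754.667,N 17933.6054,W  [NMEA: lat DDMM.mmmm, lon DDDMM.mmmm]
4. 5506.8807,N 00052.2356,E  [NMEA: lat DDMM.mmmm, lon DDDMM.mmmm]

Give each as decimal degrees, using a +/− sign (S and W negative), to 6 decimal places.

1. -5.065278, 76.834444
2. -71.710833, -0.363378
3. 7.911117, -179.560090
4. 55.114678, 0.870593

Point 1:
  Latitude: 3′ + 55″ = 3.91667′; 5 + 3.91667/60 = 5.0652778
  hemisphere S, so the sign is −
  Longitude: 76 + 50/60 + 4/3600 = 76.8344444
  E ⇒ keep positive
Point 2:
  φ: 42′ + 39″ = 42.65000′; 71 + 42.65000/60 = 71.7108333
  S ⇒ negate
  λ: 21′ + 48.16″ = 21.80267′; 0 + 21.80267/60 = 0.3633778
  hemisphere W, so the sign is −
Point 3:
  φ: split at 2 digits → 07° and 54.667′; 7 + 54.667/60 = 7.9111167
  N → positive
  Longitude: degrees = first 3 digits = 179, minutes = 33.6054; 179 + 33.6054/60 = 179.5600900
  W ⇒ negate
Point 4:
  φ: split at 2 digits → 55° and 6.8807′; 55 + 6.8807/60 = 55.1146783
  N → positive
  λ: degrees = first 3 digits = 0, minutes = 52.2356; 0 + 52.2356/60 = 0.8705933
  E → positive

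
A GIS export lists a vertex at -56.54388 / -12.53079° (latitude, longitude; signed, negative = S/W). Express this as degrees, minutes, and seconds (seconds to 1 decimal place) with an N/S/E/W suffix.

Latitude is negative → S; |value| = 56.543880
Lat: 0.543880° → 32.63280′; 0.63280 × 60 = 37.968″
Longitude is negative → W; |value| = 12.530790
λ: 0.530790 × 60 = 31.84740′ → 31′, remainder × 60 = 50.844″

56°32′38.0″ S, 12°31′50.8″ W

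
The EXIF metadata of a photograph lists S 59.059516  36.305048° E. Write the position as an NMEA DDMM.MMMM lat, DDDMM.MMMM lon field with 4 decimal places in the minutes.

5903.5710,S / 03618.3029,E

Lat: fractional part 0.059516 → 3.570960 minutes
λ: 36° + 0.305048 × 60 = 36° 18.302880′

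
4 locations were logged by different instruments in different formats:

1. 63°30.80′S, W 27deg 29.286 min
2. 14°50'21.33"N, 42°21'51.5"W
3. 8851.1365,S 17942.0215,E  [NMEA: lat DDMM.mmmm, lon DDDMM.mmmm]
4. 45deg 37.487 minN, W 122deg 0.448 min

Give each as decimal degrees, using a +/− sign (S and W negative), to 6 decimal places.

1. -63.513333, -27.488100
2. 14.839258, -42.364306
3. -88.852275, 179.700358
4. 45.624783, -122.007467

Point 1:
  Lat: 63 + 30.8/60 = 63.5133333
  S → negative
  λ: 29.286′ = 0.488100°; total 27.4881000
  W → negative
Point 2:
  Latitude: 14 + 50/60 + 21.33/3600 = 14.8392583
  N → positive
  λ: 21′ + 51.5″ = 21.85833′; 42 + 21.85833/60 = 42.3643056
  hemisphere W, so the sign is −
Point 3:
  Latitude: degrees = first 2 digits = 88, minutes = 51.1365; 88 + 51.1365/60 = 88.8522750
  S ⇒ negate
  Lon: degrees = first 3 digits = 179, minutes = 42.0215; 179 + 42.0215/60 = 179.7003583
  E → positive
Point 4:
  Latitude: 37.487′ = 0.624783°; total 45.6247833
  N ⇒ keep positive
  Lon: 0.448′ = 0.007467°; total 122.0074667
  hemisphere W, so the sign is −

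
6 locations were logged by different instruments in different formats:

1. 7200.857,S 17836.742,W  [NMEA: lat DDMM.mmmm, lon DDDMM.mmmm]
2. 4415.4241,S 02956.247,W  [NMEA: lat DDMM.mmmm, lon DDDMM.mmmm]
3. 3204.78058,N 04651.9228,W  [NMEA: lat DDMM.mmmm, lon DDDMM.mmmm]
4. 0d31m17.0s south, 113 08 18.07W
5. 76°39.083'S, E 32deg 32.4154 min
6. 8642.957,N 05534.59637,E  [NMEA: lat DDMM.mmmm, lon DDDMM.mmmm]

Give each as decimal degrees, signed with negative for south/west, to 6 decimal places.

1. -72.014283, -178.612367
2. -44.257068, -29.937450
3. 32.079676, -46.865380
4. -0.521389, -113.138353
5. -76.651383, 32.540257
6. 86.715950, 55.576606

Point 1:
  Lat: degrees = first 2 digits = 72, minutes = 0.857; 72 + 0.857/60 = 72.0142833
  hemisphere S, so the sign is −
  Lon: degrees = first 3 digits = 178, minutes = 36.742; 178 + 36.742/60 = 178.6123667
  W ⇒ negate
Point 2:
  Latitude: degrees = first 2 digits = 44, minutes = 15.4241; 44 + 15.4241/60 = 44.2570683
  S → negative
  Longitude: degrees = first 3 digits = 29, minutes = 56.247; 29 + 56.247/60 = 29.9374500
  W ⇒ negate
Point 3:
  Lat: degrees = first 2 digits = 32, minutes = 4.78058; 32 + 4.78058/60 = 32.0796763
  N ⇒ keep positive
  λ: split at 3 digits → 046° and 51.9228′; 46 + 51.9228/60 = 46.8653800
  W → negative
Point 4:
  Latitude: 0 + 31/60 + 17/3600 = 0.5213889
  hemisphere S, so the sign is −
  Longitude: 113 + 8/60 + 18.07/3600 = 113.1383528
  W ⇒ negate
Point 5:
  Latitude: 76 + 39.083/60 = 76.6513833
  S ⇒ negate
  Lon: 32 + 32.4154/60 = 32.5402567
  E ⇒ keep positive
Point 6:
  Lat: degrees = first 2 digits = 86, minutes = 42.957; 86 + 42.957/60 = 86.7159500
  N → positive
  λ: degrees = first 3 digits = 55, minutes = 34.59637; 55 + 34.59637/60 = 55.5766062
  E ⇒ keep positive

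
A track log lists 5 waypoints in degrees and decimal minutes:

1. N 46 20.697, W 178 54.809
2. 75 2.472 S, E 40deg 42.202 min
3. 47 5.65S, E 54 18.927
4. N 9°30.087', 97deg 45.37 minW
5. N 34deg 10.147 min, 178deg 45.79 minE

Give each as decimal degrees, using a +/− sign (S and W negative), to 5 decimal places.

Point 1:
  Latitude: 20.697′ = 0.344950°; total 46.344950
  N → positive
  Longitude: 178 + 54.809/60 = 178.913483
  W ⇒ negate
Point 2:
  Latitude: 2.472′ = 0.041200°; total 75.041200
  S ⇒ negate
  Lon: 40 + 42.202/60 = 40.703367
  E ⇒ keep positive
Point 3:
  Latitude: 47 + 5.65/60 = 47.094167
  S ⇒ negate
  Lon: 18.927′ = 0.315450°; total 54.315450
  E → positive
Point 4:
  Latitude: 9 + 30.087/60 = 9.501450
  N → positive
  λ: 45.37′ = 0.756167°; total 97.756167
  W → negative
Point 5:
  Lat: 34 + 10.147/60 = 34.169117
  N → positive
  Longitude: 178 + 45.79/60 = 178.763167
  E ⇒ keep positive

1. 46.34495, -178.91348
2. -75.04120, 40.70337
3. -47.09417, 54.31545
4. 9.50145, -97.75617
5. 34.16912, 178.76317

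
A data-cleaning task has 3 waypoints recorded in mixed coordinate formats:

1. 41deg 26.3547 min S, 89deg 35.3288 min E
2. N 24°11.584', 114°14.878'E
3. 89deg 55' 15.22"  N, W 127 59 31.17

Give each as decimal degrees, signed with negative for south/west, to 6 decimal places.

1. -41.439245, 89.588813
2. 24.193067, 114.247967
3. 89.920894, -127.991992

Point 1:
  Lat: 41 + 26.3547/60 = 41.4392450
  S → negative
  Lon: 89 + 35.3288/60 = 89.5888133
  E → positive
Point 2:
  Latitude: 11.584′ = 0.193067°; total 24.1930667
  N ⇒ keep positive
  Longitude: 14.878′ = 0.247967°; total 114.2479667
  E → positive
Point 3:
  φ: 55′ + 15.22″ = 55.25367′; 89 + 55.25367/60 = 89.9208944
  N ⇒ keep positive
  Lon: 127 + 59/60 + 31.17/3600 = 127.9919917
  W ⇒ negate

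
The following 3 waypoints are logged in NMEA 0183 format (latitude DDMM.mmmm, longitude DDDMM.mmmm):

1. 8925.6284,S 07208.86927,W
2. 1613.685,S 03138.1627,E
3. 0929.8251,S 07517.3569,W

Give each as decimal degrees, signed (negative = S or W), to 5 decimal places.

Point 1:
  φ: split at 2 digits → 89° and 25.6284′; 89 + 25.6284/60 = 89.427140
  S ⇒ negate
  Longitude: split at 3 digits → 072° and 8.86927′; 72 + 8.86927/60 = 72.147821
  W ⇒ negate
Point 2:
  Lat: degrees = first 2 digits = 16, minutes = 13.685; 16 + 13.685/60 = 16.228083
  S → negative
  λ: split at 3 digits → 031° and 38.1627′; 31 + 38.1627/60 = 31.636045
  E ⇒ keep positive
Point 3:
  φ: degrees = first 2 digits = 9, minutes = 29.8251; 9 + 29.8251/60 = 9.497085
  S → negative
  Longitude: degrees = first 3 digits = 75, minutes = 17.3569; 75 + 17.3569/60 = 75.289282
  W ⇒ negate

1. -89.42714, -72.14782
2. -16.22808, 31.63605
3. -9.49709, -75.28928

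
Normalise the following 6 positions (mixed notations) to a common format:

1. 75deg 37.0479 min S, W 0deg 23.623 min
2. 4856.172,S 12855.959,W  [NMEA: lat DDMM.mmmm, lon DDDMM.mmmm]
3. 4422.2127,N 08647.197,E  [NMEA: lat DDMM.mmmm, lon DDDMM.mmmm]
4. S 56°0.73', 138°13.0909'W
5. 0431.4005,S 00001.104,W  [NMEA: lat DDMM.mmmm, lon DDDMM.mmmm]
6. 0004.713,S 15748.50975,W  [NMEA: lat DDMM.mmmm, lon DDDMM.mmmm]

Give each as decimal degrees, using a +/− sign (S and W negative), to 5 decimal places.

1. -75.61747, -0.39372
2. -48.93620, -128.93265
3. 44.37021, 86.78662
4. -56.01217, -138.21818
5. -4.52334, -0.01840
6. -0.07855, -157.80850

Point 1:
  Latitude: 37.0479′ = 0.617465°; total 75.617465
  S ⇒ negate
  λ: 0 + 23.623/60 = 0.393717
  W ⇒ negate
Point 2:
  Latitude: degrees = first 2 digits = 48, minutes = 56.172; 48 + 56.172/60 = 48.936200
  S ⇒ negate
  Lon: degrees = first 3 digits = 128, minutes = 55.959; 128 + 55.959/60 = 128.932650
  hemisphere W, so the sign is −
Point 3:
  φ: split at 2 digits → 44° and 22.2127′; 44 + 22.2127/60 = 44.370212
  N ⇒ keep positive
  Longitude: split at 3 digits → 086° and 47.197′; 86 + 47.197/60 = 86.786617
  E ⇒ keep positive
Point 4:
  Latitude: 56 + 0.73/60 = 56.012167
  S → negative
  Lon: 13.0909′ = 0.218182°; total 138.218182
  W → negative
Point 5:
  Latitude: split at 2 digits → 04° and 31.4005′; 4 + 31.4005/60 = 4.523342
  hemisphere S, so the sign is −
  Lon: degrees = first 3 digits = 0, minutes = 1.104; 0 + 1.104/60 = 0.018400
  W → negative
Point 6:
  Lat: degrees = first 2 digits = 0, minutes = 4.713; 0 + 4.713/60 = 0.078550
  hemisphere S, so the sign is −
  λ: split at 3 digits → 157° and 48.50975′; 157 + 48.50975/60 = 157.808496
  W ⇒ negate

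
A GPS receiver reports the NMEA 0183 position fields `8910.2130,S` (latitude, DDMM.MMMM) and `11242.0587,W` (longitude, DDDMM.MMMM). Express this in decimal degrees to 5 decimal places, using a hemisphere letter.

89.17022° S, 112.70098° W

φ: degrees = first 2 digits = 89, minutes = 10.213; 89 + 10.213/60 = 89.170217
Longitude: degrees = first 3 digits = 112, minutes = 42.0587; 112 + 42.0587/60 = 112.700978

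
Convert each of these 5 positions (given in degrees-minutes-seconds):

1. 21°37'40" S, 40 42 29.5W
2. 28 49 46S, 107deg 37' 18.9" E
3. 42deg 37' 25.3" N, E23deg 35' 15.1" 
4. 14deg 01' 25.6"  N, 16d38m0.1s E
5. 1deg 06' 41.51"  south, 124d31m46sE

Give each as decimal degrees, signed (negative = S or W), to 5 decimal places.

Point 1:
  Latitude: 21° + 37/60 + 40/3600 = 21 + 0.616667 + 0.011111 = 21.627778
  S → negative
  λ: 40 + 42/60 + 29.5/3600 = 40.708194
  W ⇒ negate
Point 2:
  Latitude: 28 + 49/60 + 46/3600 = 28.829444
  S → negative
  λ: 107 + 37/60 + 18.9/3600 = 107.621917
  E ⇒ keep positive
Point 3:
  Lat: 42 + 37/60 + 25.3/3600 = 42.623694
  N ⇒ keep positive
  Longitude: 35′ + 15.1″ = 35.25167′; 23 + 35.25167/60 = 23.587528
  E → positive
Point 4:
  Latitude: 14° + 1/60 + 25.6/3600 = 14 + 0.016667 + 0.007111 = 14.023778
  N → positive
  Lon: 16 + 38/60 + 0.1/3600 = 16.633361
  E ⇒ keep positive
Point 5:
  φ: 6′ + 41.51″ = 6.69183′; 1 + 6.69183/60 = 1.111531
  S → negative
  Longitude: 31′ + 46″ = 31.76667′; 124 + 31.76667/60 = 124.529444
  E ⇒ keep positive

1. -21.62778, -40.70819
2. -28.82944, 107.62192
3. 42.62369, 23.58753
4. 14.02378, 16.63336
5. -1.11153, 124.52944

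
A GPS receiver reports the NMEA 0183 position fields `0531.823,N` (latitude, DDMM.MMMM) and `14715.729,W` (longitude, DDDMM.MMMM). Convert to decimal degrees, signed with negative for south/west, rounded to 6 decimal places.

5.530383, -147.262150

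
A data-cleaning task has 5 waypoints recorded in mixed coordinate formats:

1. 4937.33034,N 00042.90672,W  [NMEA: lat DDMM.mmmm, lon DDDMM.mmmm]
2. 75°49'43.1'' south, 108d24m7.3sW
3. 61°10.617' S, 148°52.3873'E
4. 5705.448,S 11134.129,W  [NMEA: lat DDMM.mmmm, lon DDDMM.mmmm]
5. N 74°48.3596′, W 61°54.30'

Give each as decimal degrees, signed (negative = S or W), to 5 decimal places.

1. 49.62217, -0.71511
2. -75.82864, -108.40203
3. -61.17695, 148.87312
4. -57.09080, -111.56882
5. 74.80599, -61.90500

Point 1:
  Lat: split at 2 digits → 49° and 37.33034′; 49 + 37.33034/60 = 49.622172
  N ⇒ keep positive
  Longitude: degrees = first 3 digits = 0, minutes = 42.90672; 0 + 42.90672/60 = 0.715112
  W ⇒ negate
Point 2:
  φ: 49′ + 43.1″ = 49.71833′; 75 + 49.71833/60 = 75.828639
  hemisphere S, so the sign is −
  λ: 108 + 24/60 + 7.3/3600 = 108.402028
  hemisphere W, so the sign is −
Point 3:
  φ: 10.617′ = 0.176950°; total 61.176950
  S ⇒ negate
  Longitude: 52.3873′ = 0.873122°; total 148.873122
  E → positive
Point 4:
  φ: split at 2 digits → 57° and 5.448′; 57 + 5.448/60 = 57.090800
  S ⇒ negate
  λ: degrees = first 3 digits = 111, minutes = 34.129; 111 + 34.129/60 = 111.568817
  W ⇒ negate
Point 5:
  Latitude: 48.3596′ = 0.805993°; total 74.805993
  N → positive
  Lon: 61 + 54.3/60 = 61.905000
  W ⇒ negate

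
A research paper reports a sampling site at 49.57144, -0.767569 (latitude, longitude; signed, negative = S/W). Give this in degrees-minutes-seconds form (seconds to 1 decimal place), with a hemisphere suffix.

Latitude: whole degrees 49; 34.28640′ → 34′ and 17.184″
Longitude is negative → W; |value| = 0.767569
Longitude: 0.767569° → 46.05414′; 0.05414 × 60 = 3.248″

49°34′17.2″ N, 0°46′3.2″ W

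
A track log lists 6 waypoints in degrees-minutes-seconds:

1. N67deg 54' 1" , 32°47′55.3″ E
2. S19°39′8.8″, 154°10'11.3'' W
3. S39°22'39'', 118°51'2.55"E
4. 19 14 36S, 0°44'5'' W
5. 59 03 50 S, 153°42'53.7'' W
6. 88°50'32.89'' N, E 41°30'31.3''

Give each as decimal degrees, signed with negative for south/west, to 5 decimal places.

Point 1:
  φ: 67° + 54/60 + 1/3600 = 67 + 0.900000 + 0.000278 = 67.900278
  N → positive
  λ: 32 + 47/60 + 55.3/3600 = 32.798694
  E → positive
Point 2:
  φ: 19° + 39/60 + 8.8/3600 = 19 + 0.650000 + 0.002444 = 19.652444
  hemisphere S, so the sign is −
  λ: 154° + 10/60 + 11.3/3600 = 154 + 0.166667 + 0.003139 = 154.169806
  W → negative
Point 3:
  φ: 39 + 22/60 + 39/3600 = 39.377500
  hemisphere S, so the sign is −
  Lon: 51′ + 2.55″ = 51.04250′; 118 + 51.04250/60 = 118.850708
  E ⇒ keep positive
Point 4:
  φ: 19 + 14/60 + 36/3600 = 19.243333
  hemisphere S, so the sign is −
  Longitude: 0° + 44/60 + 5/3600 = 0 + 0.733333 + 0.001389 = 0.734722
  hemisphere W, so the sign is −
Point 5:
  Latitude: 3′ + 50″ = 3.83333′; 59 + 3.83333/60 = 59.063889
  S → negative
  λ: 153 + 42/60 + 53.7/3600 = 153.714917
  hemisphere W, so the sign is −
Point 6:
  Latitude: 88 + 50/60 + 32.89/3600 = 88.842469
  N → positive
  λ: 30′ + 31.3″ = 30.52167′; 41 + 30.52167/60 = 41.508694
  E ⇒ keep positive

1. 67.90028, 32.79869
2. -19.65244, -154.16981
3. -39.37750, 118.85071
4. -19.24333, -0.73472
5. -59.06389, -153.71492
6. 88.84247, 41.50869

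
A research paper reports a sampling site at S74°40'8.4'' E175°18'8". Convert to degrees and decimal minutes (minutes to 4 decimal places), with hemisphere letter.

74° 40.1400′ S, 175° 18.1333′ E

Latitude: seconds/60 = 0.14000; minutes = 40 + 0.14000 = 40.140000
λ: seconds/60 = 0.13333; minutes = 18 + 0.13333 = 18.133333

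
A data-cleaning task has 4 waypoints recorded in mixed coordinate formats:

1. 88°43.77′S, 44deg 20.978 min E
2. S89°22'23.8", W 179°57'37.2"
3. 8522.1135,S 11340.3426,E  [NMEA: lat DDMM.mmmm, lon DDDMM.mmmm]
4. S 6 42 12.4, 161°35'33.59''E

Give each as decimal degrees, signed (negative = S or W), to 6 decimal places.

Point 1:
  Lat: 43.77′ = 0.729500°; total 88.7295000
  hemisphere S, so the sign is −
  λ: 44 + 20.978/60 = 44.3496333
  E → positive
Point 2:
  φ: 22′ + 23.8″ = 22.39667′; 89 + 22.39667/60 = 89.3732778
  hemisphere S, so the sign is −
  Lon: 57′ + 37.2″ = 57.62000′; 179 + 57.62000/60 = 179.9603333
  W → negative
Point 3:
  Latitude: degrees = first 2 digits = 85, minutes = 22.1135; 85 + 22.1135/60 = 85.3685583
  hemisphere S, so the sign is −
  λ: split at 3 digits → 113° and 40.3426′; 113 + 40.3426/60 = 113.6723767
  E → positive
Point 4:
  φ: 6 + 42/60 + 12.4/3600 = 6.7034444
  S → negative
  λ: 161° + 35/60 + 33.59/3600 = 161 + 0.583333 + 0.009331 = 161.5926639
  E → positive

1. -88.729500, 44.349633
2. -89.373278, -179.960333
3. -85.368558, 113.672377
4. -6.703444, 161.592664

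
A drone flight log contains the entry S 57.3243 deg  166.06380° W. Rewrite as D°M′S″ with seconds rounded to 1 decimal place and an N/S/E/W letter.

Lat: whole degrees 57; 19.45800′ → 19′ and 27.480″
Longitude: 0.063800° → 3.82800′; 0.82800 × 60 = 49.680″

57°19′27.5″ S, 166°03′49.7″ W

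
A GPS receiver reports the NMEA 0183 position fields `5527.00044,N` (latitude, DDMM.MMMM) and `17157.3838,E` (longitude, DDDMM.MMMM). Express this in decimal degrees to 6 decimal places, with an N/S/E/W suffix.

φ: degrees = first 2 digits = 55, minutes = 27.00044; 55 + 27.00044/60 = 55.4500073
λ: degrees = first 3 digits = 171, minutes = 57.3838; 171 + 57.3838/60 = 171.9563967

55.450007° N, 171.956397° E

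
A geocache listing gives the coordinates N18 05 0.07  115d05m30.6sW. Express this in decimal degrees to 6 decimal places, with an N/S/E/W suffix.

18.083353° N, 115.091833° W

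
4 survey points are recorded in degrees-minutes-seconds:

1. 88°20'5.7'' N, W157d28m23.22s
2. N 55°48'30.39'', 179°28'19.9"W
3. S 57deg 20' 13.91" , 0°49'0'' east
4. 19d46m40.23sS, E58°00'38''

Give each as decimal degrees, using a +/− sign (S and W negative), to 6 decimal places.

1. 88.334917, -157.473117
2. 55.808442, -179.472194
3. -57.337197, 0.816667
4. -19.777842, 58.010556

Point 1:
  Lat: 88° + 20/60 + 5.7/3600 = 88 + 0.333333 + 0.001583 = 88.3349167
  N ⇒ keep positive
  Longitude: 157° + 28/60 + 23.22/3600 = 157 + 0.466667 + 0.006450 = 157.4731167
  W → negative
Point 2:
  Lat: 55 + 48/60 + 30.39/3600 = 55.8084417
  N ⇒ keep positive
  Lon: 28′ + 19.9″ = 28.33167′; 179 + 28.33167/60 = 179.4721944
  hemisphere W, so the sign is −
Point 3:
  Latitude: 57° + 20/60 + 13.91/3600 = 57 + 0.333333 + 0.003864 = 57.3371972
  hemisphere S, so the sign is −
  Lon: 0° + 49/60 + 0/3600 = 0 + 0.816667 + 0.000000 = 0.8166667
  E ⇒ keep positive
Point 4:
  Latitude: 46′ + 40.23″ = 46.67050′; 19 + 46.67050/60 = 19.7778417
  S ⇒ negate
  Lon: 58° + 0/60 + 38/3600 = 58 + 0.000000 + 0.010556 = 58.0105556
  E → positive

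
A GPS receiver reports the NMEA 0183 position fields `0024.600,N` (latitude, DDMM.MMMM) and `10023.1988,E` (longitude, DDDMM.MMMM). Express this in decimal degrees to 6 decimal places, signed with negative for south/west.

0.410000, 100.386647

Latitude: split at 2 digits → 00° and 24.6′; 0 + 24.6/60 = 0.4100000
N ⇒ keep positive
Longitude: degrees = first 3 digits = 100, minutes = 23.1988; 100 + 23.1988/60 = 100.3866467
E → positive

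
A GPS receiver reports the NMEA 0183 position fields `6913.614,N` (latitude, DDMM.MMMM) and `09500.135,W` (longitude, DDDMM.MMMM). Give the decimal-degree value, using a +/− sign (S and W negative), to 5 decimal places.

φ: degrees = first 2 digits = 69, minutes = 13.614; 69 + 13.614/60 = 69.226900
N ⇒ keep positive
Lon: split at 3 digits → 095° and 0.135′; 95 + 0.135/60 = 95.002250
hemisphere W, so the sign is −

69.22690, -95.00225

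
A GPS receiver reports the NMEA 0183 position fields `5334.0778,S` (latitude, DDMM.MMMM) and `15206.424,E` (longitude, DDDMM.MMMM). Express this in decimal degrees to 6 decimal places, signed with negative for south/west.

Latitude: degrees = first 2 digits = 53, minutes = 34.0778; 53 + 34.0778/60 = 53.5679633
hemisphere S, so the sign is −
Longitude: split at 3 digits → 152° and 6.424′; 152 + 6.424/60 = 152.1070667
E → positive

-53.567963, 152.107067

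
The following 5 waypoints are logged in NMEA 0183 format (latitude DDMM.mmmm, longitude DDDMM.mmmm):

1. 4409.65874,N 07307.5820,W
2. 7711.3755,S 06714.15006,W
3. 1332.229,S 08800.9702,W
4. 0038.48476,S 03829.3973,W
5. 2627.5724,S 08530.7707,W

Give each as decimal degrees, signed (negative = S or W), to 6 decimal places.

Point 1:
  φ: split at 2 digits → 44° and 9.65874′; 44 + 9.65874/60 = 44.1609790
  N ⇒ keep positive
  λ: split at 3 digits → 073° and 7.582′; 73 + 7.582/60 = 73.1263667
  hemisphere W, so the sign is −
Point 2:
  φ: split at 2 digits → 77° and 11.3755′; 77 + 11.3755/60 = 77.1895917
  S ⇒ negate
  Lon: split at 3 digits → 067° and 14.15006′; 67 + 14.15006/60 = 67.2358343
  hemisphere W, so the sign is −
Point 3:
  φ: degrees = first 2 digits = 13, minutes = 32.229; 13 + 32.229/60 = 13.5371500
  hemisphere S, so the sign is −
  Longitude: degrees = first 3 digits = 88, minutes = 0.9702; 88 + 0.9702/60 = 88.0161700
  W → negative
Point 4:
  Latitude: split at 2 digits → 00° and 38.48476′; 0 + 38.48476/60 = 0.6414127
  S ⇒ negate
  λ: split at 3 digits → 038° and 29.3973′; 38 + 29.3973/60 = 38.4899550
  hemisphere W, so the sign is −
Point 5:
  φ: split at 2 digits → 26° and 27.5724′; 26 + 27.5724/60 = 26.4595400
  S ⇒ negate
  Longitude: split at 3 digits → 085° and 30.7707′; 85 + 30.7707/60 = 85.5128450
  W ⇒ negate

1. 44.160979, -73.126367
2. -77.189592, -67.235834
3. -13.537150, -88.016170
4. -0.641413, -38.489955
5. -26.459540, -85.512845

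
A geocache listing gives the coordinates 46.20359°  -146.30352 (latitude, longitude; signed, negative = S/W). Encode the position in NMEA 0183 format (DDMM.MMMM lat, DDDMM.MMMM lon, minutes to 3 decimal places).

4612.215,N / 14618.211,W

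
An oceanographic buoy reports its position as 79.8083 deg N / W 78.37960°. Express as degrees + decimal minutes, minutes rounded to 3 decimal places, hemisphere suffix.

Latitude: 79° + 0.808300 × 60 = 79° 48.49800′
Lon: fractional part 0.379600 → 22.77600 minutes

79° 48.498′ N, 78° 22.776′ W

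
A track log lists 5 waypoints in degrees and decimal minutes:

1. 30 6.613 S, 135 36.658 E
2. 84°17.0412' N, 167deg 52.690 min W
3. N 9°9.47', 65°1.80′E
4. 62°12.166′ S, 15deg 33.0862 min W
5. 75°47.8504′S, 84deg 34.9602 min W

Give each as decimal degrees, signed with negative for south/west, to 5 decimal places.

1. -30.11022, 135.61097
2. 84.28402, -167.87817
3. 9.15783, 65.03000
4. -62.20277, -15.55144
5. -75.79751, -84.58267

Point 1:
  φ: 6.613′ = 0.110217°; total 30.110217
  hemisphere S, so the sign is −
  λ: 36.658′ = 0.610967°; total 135.610967
  E → positive
Point 2:
  Lat: 84 + 17.0412/60 = 84.284020
  N ⇒ keep positive
  Lon: 52.69′ = 0.878167°; total 167.878167
  W ⇒ negate
Point 3:
  Latitude: 9.47′ = 0.157833°; total 9.157833
  N ⇒ keep positive
  λ: 1.8′ = 0.030000°; total 65.030000
  E ⇒ keep positive
Point 4:
  φ: 62 + 12.166/60 = 62.202767
  S → negative
  Longitude: 33.0862′ = 0.551437°; total 15.551437
  W → negative
Point 5:
  φ: 47.8504′ = 0.797507°; total 75.797507
  hemisphere S, so the sign is −
  Lon: 34.9602′ = 0.582670°; total 84.582670
  hemisphere W, so the sign is −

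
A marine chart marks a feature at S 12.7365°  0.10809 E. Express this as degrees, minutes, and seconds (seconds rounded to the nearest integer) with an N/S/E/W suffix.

12°44′11″ S, 0°06′29″ E

φ: 0.736500 × 60 = 44.19000′ → 44′, remainder × 60 = 11.40″
Longitude: 0.108090° → 6.48540′; 0.48540 × 60 = 29.12″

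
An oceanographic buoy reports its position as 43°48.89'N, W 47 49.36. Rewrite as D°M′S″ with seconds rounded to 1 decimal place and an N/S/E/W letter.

43°48′53.4″ N, 47°49′21.6″ W

Latitude: fractional minutes 0.89000 × 60 = 53.400″
λ: fractional minutes 0.36000 × 60 = 21.600″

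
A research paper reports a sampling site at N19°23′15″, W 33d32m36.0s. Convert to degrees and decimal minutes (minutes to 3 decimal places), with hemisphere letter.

19° 23.250′ N, 33° 32.600′ W

Latitude: seconds/60 = 0.25000; minutes = 23 + 0.25000 = 23.25000
Lon: seconds/60 = 0.60000; minutes = 32 + 0.60000 = 32.60000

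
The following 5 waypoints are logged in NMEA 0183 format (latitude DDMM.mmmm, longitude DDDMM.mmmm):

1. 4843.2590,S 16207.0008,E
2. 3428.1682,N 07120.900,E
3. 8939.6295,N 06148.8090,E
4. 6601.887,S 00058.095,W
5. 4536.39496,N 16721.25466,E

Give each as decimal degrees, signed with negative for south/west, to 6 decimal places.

Point 1:
  Latitude: split at 2 digits → 48° and 43.259′; 48 + 43.259/60 = 48.7209833
  S ⇒ negate
  Longitude: split at 3 digits → 162° and 7.0008′; 162 + 7.0008/60 = 162.1166800
  E → positive
Point 2:
  Latitude: degrees = first 2 digits = 34, minutes = 28.1682; 34 + 28.1682/60 = 34.4694700
  N ⇒ keep positive
  Lon: split at 3 digits → 071° and 20.9′; 71 + 20.9/60 = 71.3483333
  E ⇒ keep positive
Point 3:
  Latitude: split at 2 digits → 89° and 39.6295′; 89 + 39.6295/60 = 89.6604917
  N ⇒ keep positive
  Lon: split at 3 digits → 061° and 48.809′; 61 + 48.809/60 = 61.8134833
  E ⇒ keep positive
Point 4:
  Latitude: split at 2 digits → 66° and 1.887′; 66 + 1.887/60 = 66.0314500
  hemisphere S, so the sign is −
  λ: split at 3 digits → 000° and 58.095′; 0 + 58.095/60 = 0.9682500
  W → negative
Point 5:
  φ: split at 2 digits → 45° and 36.39496′; 45 + 36.39496/60 = 45.6065827
  N → positive
  Lon: split at 3 digits → 167° and 21.25466′; 167 + 21.25466/60 = 167.3542443
  E → positive

1. -48.720983, 162.116680
2. 34.469470, 71.348333
3. 89.660492, 61.813483
4. -66.031450, -0.968250
5. 45.606583, 167.354244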